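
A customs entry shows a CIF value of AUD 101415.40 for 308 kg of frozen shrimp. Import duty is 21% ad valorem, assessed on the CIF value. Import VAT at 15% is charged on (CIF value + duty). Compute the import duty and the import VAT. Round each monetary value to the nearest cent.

Import duty = 101415.40 × 21% = 21297.23
VAT base = CIF + duty = 101415.40 + 21297.23 = 122712.63
Import VAT = 122712.63 × 15% = 18406.89

Import duty: AUD 21297.23; import VAT: AUD 18406.89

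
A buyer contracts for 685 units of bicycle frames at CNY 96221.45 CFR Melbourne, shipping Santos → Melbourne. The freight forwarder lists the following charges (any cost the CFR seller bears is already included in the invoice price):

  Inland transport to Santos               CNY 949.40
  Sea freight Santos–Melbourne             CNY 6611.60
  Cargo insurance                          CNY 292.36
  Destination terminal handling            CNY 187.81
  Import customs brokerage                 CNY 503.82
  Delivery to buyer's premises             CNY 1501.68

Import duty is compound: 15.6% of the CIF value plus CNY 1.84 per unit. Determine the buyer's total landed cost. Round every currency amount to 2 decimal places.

Total landed cost: CNY 115023.67

CFR: the seller pays costs through ocean freight to the destination port, but not insurance.
Already in the invoice (seller's account under CFR): inland to port, freight — exclude.
CIF value = CFR price + insurance = 96221.45 + 292.36 = 96513.81
Ad valorem component: 96513.81 × 15.6% = 15056.15
Specific component: 685 × 1.84 = 1260.40
Import duty = 15056.15 + 1260.40 = 16316.55
Buyer bears: insurance 292.36 + destination terminal 187.81 + brokerage 503.82 + delivery 1501.68 + duty 16316.55 = 18802.22
Landed cost = invoice 96221.45 + 18802.22 = 115023.67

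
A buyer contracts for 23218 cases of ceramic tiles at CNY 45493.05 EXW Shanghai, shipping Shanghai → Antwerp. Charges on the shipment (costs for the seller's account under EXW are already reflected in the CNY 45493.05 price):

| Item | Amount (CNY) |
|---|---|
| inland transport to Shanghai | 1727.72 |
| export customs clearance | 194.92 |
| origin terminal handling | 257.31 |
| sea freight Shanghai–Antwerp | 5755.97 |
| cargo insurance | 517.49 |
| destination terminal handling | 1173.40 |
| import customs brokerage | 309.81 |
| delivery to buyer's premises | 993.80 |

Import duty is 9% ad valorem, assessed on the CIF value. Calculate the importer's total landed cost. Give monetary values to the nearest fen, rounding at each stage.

EXW: the seller makes goods available at their premises; the buyer bears all onward costs.
CIF value = EXW price + inland to port + export clearance + origin terminal + freight + insurance = 45493.05 + 1727.72 + 194.92 + 257.31 + 5755.97 + 517.49 = 53946.46
Import duty = 53946.46 × 9% = 4855.18
Buyer bears: inland to port 1727.72 + export clearance 194.92 + origin terminal 257.31 + freight 5755.97 + insurance 517.49 + destination terminal 1173.40 + brokerage 309.81 + delivery 993.80 + duty 4855.18 = 15785.60
Landed cost = invoice 45493.05 + 15785.60 = 61278.65

Total landed cost: CNY 61278.65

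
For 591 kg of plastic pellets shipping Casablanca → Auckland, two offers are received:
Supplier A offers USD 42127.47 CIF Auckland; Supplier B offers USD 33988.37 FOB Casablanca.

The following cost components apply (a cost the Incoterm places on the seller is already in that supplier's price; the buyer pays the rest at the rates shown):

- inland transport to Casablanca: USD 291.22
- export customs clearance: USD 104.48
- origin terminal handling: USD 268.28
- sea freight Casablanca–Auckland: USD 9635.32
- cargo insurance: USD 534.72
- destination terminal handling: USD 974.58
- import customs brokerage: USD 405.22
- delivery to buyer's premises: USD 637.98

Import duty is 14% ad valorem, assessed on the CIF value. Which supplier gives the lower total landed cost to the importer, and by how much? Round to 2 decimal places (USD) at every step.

Supplier A (CIF):
The CIF price already equals the CIF value: 42127.47
Import duty = 42127.47 × 14% = 5897.85
Buyer bears (A): 974.58 + 405.22 + 637.98 = 2017.78
Landed cost (A) = invoice 42127.47 + 2017.78 + duty 5897.85 = 50043.10
Supplier B (FOB):
CIF value = FOB price + freight + insurance = 33988.37 + 9635.32 + 534.72 = 44158.41
Import duty = 44158.41 × 14% = 6182.18
Buyer bears (B): 9635.32 + 534.72 + 974.58 + 405.22 + 637.98 = 12187.82
Landed cost (B) = invoice 33988.37 + 12187.82 + duty 6182.18 = 52358.37
Difference = |50043.10 − 52358.37| = 2315.27

Supplier A is cheaper by USD 2315.27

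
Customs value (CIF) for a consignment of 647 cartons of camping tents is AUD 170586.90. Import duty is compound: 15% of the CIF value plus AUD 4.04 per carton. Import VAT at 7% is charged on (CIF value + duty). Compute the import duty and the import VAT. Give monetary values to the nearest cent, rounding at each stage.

Ad valorem component: 170586.90 × 15% = 25588.04
Specific component: 647 × 4.04 = 2613.88
Import duty = 25588.04 + 2613.88 = 28201.92
VAT base = CIF + duty = 170586.90 + 28201.92 = 198788.82
Import VAT = 198788.82 × 7% = 13915.22

Import duty: AUD 28201.92; import VAT: AUD 13915.22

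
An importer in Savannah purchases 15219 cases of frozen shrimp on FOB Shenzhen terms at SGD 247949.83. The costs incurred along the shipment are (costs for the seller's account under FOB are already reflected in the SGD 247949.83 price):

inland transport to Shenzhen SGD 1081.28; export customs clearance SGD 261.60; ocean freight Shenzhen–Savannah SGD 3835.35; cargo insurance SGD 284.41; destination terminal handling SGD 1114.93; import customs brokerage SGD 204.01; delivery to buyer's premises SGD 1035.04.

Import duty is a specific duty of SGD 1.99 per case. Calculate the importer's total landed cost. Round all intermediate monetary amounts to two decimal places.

Total landed cost: SGD 284709.38

FOB: the seller bears costs until goods are on board at the origin port; the buyer bears freight, insurance and all costs thereafter.
Already in the invoice (seller's account under FOB): inland to port, export clearance — exclude.
CIF value = FOB price + freight + insurance = 247949.83 + 3835.35 + 284.41 = 252069.59
Import duty = 15219 × 1.99 = 30285.81
Buyer bears: freight 3835.35 + insurance 284.41 + destination terminal 1114.93 + brokerage 204.01 + delivery 1035.04 + duty 30285.81 = 36759.55
Landed cost = invoice 247949.83 + 36759.55 = 284709.38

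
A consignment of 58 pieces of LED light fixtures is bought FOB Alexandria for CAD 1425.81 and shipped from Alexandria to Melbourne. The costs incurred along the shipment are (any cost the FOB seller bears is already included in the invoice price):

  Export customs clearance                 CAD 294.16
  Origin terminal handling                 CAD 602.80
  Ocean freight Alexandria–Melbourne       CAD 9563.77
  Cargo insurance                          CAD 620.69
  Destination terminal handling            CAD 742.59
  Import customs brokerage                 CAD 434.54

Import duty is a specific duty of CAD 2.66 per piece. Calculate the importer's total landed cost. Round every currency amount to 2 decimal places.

FOB: the seller bears costs until goods are on board at the origin port; the buyer bears freight, insurance and all costs thereafter.
Already in the invoice (seller's account under FOB): export clearance, origin terminal — exclude.
CIF value = FOB price + freight + insurance = 1425.81 + 9563.77 + 620.69 = 11610.27
Import duty = 58 × 2.66 = 154.28
Buyer bears: freight 9563.77 + insurance 620.69 + destination terminal 742.59 + brokerage 434.54 + duty 154.28 = 11515.87
Landed cost = invoice 1425.81 + 11515.87 = 12941.68

Total landed cost: CAD 12941.68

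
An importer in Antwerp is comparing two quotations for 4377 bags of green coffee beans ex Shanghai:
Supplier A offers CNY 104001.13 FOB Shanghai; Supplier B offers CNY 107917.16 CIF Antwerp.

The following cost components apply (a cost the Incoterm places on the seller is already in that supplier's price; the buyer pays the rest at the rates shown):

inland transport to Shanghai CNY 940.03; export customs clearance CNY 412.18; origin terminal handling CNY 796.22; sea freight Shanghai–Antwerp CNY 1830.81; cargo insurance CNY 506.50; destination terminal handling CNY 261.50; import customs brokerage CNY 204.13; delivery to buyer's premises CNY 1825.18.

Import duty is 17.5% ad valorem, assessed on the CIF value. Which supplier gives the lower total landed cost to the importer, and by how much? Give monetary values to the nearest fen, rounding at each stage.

Supplier A (FOB):
CIF value = FOB price + freight + insurance = 104001.13 + 1830.81 + 506.50 = 106338.44
Import duty = 106338.44 × 17.5% = 18609.23
Buyer bears (A): 1830.81 + 506.50 + 261.50 + 204.13 + 1825.18 = 4628.12
Landed cost (A) = invoice 104001.13 + 4628.12 + duty 18609.23 = 127238.48
Supplier B (CIF):
The CIF price already equals the CIF value: 107917.16
Import duty = 107917.16 × 17.5% = 18885.50
Buyer bears (B): 261.50 + 204.13 + 1825.18 = 2290.81
Landed cost (B) = invoice 107917.16 + 2290.81 + duty 18885.50 = 129093.47
Difference = |127238.48 − 129093.47| = 1854.99

Supplier A is cheaper by CNY 1854.99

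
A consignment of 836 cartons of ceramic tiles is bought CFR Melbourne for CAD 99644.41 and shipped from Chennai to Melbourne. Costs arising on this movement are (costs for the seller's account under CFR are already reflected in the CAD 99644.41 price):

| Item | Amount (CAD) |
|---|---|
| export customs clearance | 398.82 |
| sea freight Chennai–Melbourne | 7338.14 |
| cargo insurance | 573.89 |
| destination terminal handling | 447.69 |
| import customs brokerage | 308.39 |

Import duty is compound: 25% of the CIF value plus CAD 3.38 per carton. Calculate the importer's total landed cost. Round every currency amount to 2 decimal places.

CFR: the seller pays costs through ocean freight to the destination port, but not insurance.
Already in the invoice (seller's account under CFR): export clearance, freight — exclude.
CIF value = CFR price + insurance = 99644.41 + 573.89 = 100218.30
Ad valorem component: 100218.30 × 25% = 25054.58
Specific component: 836 × 3.38 = 2825.68
Import duty = 25054.58 + 2825.68 = 27880.26
Buyer bears: insurance 573.89 + destination terminal 447.69 + brokerage 308.39 + duty 27880.26 = 29210.23
Landed cost = invoice 99644.41 + 29210.23 = 128854.64

Total landed cost: CAD 128854.64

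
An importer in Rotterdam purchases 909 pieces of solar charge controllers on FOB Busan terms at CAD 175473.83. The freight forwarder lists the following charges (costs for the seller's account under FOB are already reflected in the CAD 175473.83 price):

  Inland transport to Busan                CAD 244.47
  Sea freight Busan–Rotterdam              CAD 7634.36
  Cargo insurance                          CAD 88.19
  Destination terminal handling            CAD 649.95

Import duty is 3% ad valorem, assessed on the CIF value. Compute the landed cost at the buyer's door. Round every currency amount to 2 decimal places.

Total landed cost: CAD 189342.22

FOB: the seller bears costs until goods are on board at the origin port; the buyer bears freight, insurance and all costs thereafter.
Already in the invoice (seller's account under FOB): inland to port — exclude.
CIF value = FOB price + freight + insurance = 175473.83 + 7634.36 + 88.19 = 183196.38
Import duty = 183196.38 × 3% = 5495.89
Buyer bears: freight 7634.36 + insurance 88.19 + destination terminal 649.95 + duty 5495.89 = 13868.39
Landed cost = invoice 175473.83 + 13868.39 = 189342.22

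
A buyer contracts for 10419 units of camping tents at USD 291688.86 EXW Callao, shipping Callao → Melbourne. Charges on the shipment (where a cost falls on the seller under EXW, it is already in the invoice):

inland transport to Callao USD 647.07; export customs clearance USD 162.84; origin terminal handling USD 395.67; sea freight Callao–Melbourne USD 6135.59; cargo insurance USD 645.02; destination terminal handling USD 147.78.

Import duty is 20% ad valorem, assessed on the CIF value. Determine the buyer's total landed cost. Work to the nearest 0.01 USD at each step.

EXW: the seller makes goods available at their premises; the buyer bears all onward costs.
CIF value = EXW price + inland to port + export clearance + origin terminal + freight + insurance = 291688.86 + 647.07 + 162.84 + 395.67 + 6135.59 + 645.02 = 299675.05
Import duty = 299675.05 × 20% = 59935.01
Buyer bears: inland to port 647.07 + export clearance 162.84 + origin terminal 395.67 + freight 6135.59 + insurance 645.02 + destination terminal 147.78 + duty 59935.01 = 68068.98
Landed cost = invoice 291688.86 + 68068.98 = 359757.84

Total landed cost: USD 359757.84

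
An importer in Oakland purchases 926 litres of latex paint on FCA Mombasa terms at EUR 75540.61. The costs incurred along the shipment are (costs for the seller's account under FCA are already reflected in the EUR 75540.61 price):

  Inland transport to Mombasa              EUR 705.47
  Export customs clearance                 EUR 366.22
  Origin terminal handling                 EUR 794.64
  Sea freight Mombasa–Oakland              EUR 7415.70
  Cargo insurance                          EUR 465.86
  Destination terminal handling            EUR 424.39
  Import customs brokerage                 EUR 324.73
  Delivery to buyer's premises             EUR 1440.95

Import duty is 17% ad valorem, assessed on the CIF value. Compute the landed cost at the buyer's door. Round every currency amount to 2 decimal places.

FCA: the seller delivers export-cleared goods to the carrier; the buyer bears costs from that point.
Already in the invoice (seller's account under FCA): inland to port, export clearance — exclude.
CIF value = FCA price + origin terminal + freight + insurance = 75540.61 + 794.64 + 7415.70 + 465.86 = 84216.81
Import duty = 84216.81 × 17% = 14316.86
Buyer bears: origin terminal 794.64 + freight 7415.70 + insurance 465.86 + destination terminal 424.39 + brokerage 324.73 + delivery 1440.95 + duty 14316.86 = 25183.13
Landed cost = invoice 75540.61 + 25183.13 = 100723.74

Total landed cost: EUR 100723.74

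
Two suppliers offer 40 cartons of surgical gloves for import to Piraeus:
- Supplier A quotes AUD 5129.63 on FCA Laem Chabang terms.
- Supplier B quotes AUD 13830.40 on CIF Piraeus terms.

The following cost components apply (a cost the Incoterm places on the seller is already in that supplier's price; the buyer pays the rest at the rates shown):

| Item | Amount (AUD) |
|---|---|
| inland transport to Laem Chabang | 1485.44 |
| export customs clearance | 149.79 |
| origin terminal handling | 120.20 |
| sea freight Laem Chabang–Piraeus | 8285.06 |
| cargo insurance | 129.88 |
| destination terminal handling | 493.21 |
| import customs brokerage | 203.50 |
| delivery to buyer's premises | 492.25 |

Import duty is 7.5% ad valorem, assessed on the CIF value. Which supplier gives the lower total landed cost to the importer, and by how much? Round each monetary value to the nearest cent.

Supplier A is cheaper by AUD 178.05

Supplier A (FCA):
CIF value = FCA price + origin terminal + freight + insurance = 5129.63 + 120.20 + 8285.06 + 129.88 = 13664.77
Import duty = 13664.77 × 7.5% = 1024.86
Buyer bears (A): 120.20 + 8285.06 + 129.88 + 493.21 + 203.50 + 492.25 = 9724.10
Landed cost (A) = invoice 5129.63 + 9724.10 + duty 1024.86 = 15878.59
Supplier B (CIF):
The CIF price already equals the CIF value: 13830.40
Import duty = 13830.40 × 7.5% = 1037.28
Buyer bears (B): 493.21 + 203.50 + 492.25 = 1188.96
Landed cost (B) = invoice 13830.40 + 1188.96 + duty 1037.28 = 16056.64
Difference = |15878.59 − 16056.64| = 178.05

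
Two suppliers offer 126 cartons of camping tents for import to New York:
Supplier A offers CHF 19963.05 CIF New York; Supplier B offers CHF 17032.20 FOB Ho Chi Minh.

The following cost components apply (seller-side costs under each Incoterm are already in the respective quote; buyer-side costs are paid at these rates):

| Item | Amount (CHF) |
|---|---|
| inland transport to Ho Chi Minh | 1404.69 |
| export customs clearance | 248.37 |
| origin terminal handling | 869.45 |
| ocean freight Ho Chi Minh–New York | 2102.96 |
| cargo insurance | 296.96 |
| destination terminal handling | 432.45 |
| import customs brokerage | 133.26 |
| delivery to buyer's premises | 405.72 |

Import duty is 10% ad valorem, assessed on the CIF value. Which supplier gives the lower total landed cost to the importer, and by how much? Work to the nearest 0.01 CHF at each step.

Supplier B is cheaper by CHF 584.03

Supplier A (CIF):
The CIF price already equals the CIF value: 19963.05
Import duty = 19963.05 × 10% = 1996.31
Buyer bears (A): 432.45 + 133.26 + 405.72 = 971.43
Landed cost (A) = invoice 19963.05 + 971.43 + duty 1996.31 = 22930.79
Supplier B (FOB):
CIF value = FOB price + freight + insurance = 17032.20 + 2102.96 + 296.96 = 19432.12
Import duty = 19432.12 × 10% = 1943.21
Buyer bears (B): 2102.96 + 296.96 + 432.45 + 133.26 + 405.72 = 3371.35
Landed cost (B) = invoice 17032.20 + 3371.35 + duty 1943.21 = 22346.76
Difference = |22930.79 − 22346.76| = 584.03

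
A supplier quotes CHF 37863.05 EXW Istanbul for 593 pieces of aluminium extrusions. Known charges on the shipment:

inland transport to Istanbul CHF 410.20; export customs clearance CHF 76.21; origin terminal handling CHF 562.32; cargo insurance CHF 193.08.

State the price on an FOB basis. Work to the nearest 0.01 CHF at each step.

FOB price: CHF 38911.78

Not relevant to the conversion: insurance — on the buyer under both terms; not part of either seller's price.
From EXW to FOB, the seller additionally bears: inland to port, export clearance, origin terminal.
FOB price = 37863.05 + 410.20 + 76.21 + 562.32 = 38911.78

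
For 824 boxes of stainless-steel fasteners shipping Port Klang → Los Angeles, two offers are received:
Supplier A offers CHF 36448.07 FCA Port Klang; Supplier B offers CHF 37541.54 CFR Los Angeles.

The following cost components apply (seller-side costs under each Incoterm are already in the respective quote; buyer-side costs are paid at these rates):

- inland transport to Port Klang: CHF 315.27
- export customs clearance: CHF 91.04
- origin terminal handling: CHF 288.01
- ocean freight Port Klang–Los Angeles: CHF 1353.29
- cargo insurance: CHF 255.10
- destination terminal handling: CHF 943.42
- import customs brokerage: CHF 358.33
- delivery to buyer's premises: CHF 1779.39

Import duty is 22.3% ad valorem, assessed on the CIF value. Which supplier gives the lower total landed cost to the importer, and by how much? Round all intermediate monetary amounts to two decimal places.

Supplier B is cheaper by CHF 670.00

Supplier A (FCA):
CIF value = FCA price + origin terminal + freight + insurance = 36448.07 + 288.01 + 1353.29 + 255.10 = 38344.47
Import duty = 38344.47 × 22.3% = 8550.82
Buyer bears (A): 288.01 + 1353.29 + 255.10 + 943.42 + 358.33 + 1779.39 = 4977.54
Landed cost (A) = invoice 36448.07 + 4977.54 + duty 8550.82 = 49976.43
Supplier B (CFR):
CIF value = CFR price + insurance = 37541.54 + 255.10 = 37796.64
Import duty = 37796.64 × 22.3% = 8428.65
Buyer bears (B): 255.10 + 943.42 + 358.33 + 1779.39 = 3336.24
Landed cost (B) = invoice 37541.54 + 3336.24 + duty 8428.65 = 49306.43
Difference = |49976.43 − 49306.43| = 670.00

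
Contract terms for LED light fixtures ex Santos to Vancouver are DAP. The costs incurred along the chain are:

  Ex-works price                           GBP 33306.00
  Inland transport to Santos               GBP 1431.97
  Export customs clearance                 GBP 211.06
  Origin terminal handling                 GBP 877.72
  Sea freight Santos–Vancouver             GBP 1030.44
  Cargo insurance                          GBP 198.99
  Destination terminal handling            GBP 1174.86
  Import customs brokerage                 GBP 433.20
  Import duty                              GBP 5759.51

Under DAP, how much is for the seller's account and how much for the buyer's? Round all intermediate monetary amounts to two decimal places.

DAP: the seller bears all costs to the named destination except import duty and clearance.
Seller's account: goods 33306.00 + inland to port 1431.97 + export clearance 211.06 + origin terminal 877.72 + freight 1030.44 + insurance 198.99 + destination terminal 1174.86 = 38231.04
Buyer's account: brokerage 433.20 + duty 5759.51 = 6192.71

Seller: GBP 38231.04; buyer: GBP 6192.71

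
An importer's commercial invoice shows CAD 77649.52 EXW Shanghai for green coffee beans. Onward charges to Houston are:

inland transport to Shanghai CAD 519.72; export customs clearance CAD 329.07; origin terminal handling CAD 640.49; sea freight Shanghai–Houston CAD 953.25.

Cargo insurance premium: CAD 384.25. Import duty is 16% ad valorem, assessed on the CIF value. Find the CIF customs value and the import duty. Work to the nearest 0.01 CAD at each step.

CIF = EXW price + pre-shipment costs + freight + insurance
CIF = 77649.52 + 519.72 + 329.07 + 640.49 + 953.25 + 384.25 = 80476.30
Import duty = 80476.30 × 16% = 12876.21

CIF value: CAD 80476.30; import duty: CAD 12876.21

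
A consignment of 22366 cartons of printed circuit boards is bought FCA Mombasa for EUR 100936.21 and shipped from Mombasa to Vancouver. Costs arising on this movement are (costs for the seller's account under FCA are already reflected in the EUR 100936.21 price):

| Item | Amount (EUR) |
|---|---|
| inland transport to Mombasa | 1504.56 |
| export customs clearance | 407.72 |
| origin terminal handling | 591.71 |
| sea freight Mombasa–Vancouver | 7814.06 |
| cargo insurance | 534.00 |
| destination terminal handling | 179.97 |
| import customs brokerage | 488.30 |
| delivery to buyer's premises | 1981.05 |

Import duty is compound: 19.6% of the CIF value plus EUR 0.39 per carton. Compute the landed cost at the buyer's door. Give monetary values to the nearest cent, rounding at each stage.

Total landed cost: EUR 142783.73

FCA: the seller delivers export-cleared goods to the carrier; the buyer bears costs from that point.
Already in the invoice (seller's account under FCA): inland to port, export clearance — exclude.
CIF value = FCA price + origin terminal + freight + insurance = 100936.21 + 591.71 + 7814.06 + 534.00 = 109875.98
Ad valorem component: 109875.98 × 19.6% = 21535.69
Specific component: 22366 × 0.39 = 8722.74
Import duty = 21535.69 + 8722.74 = 30258.43
Buyer bears: origin terminal 591.71 + freight 7814.06 + insurance 534.00 + destination terminal 179.97 + brokerage 488.30 + delivery 1981.05 + duty 30258.43 = 41847.52
Landed cost = invoice 100936.21 + 41847.52 = 142783.73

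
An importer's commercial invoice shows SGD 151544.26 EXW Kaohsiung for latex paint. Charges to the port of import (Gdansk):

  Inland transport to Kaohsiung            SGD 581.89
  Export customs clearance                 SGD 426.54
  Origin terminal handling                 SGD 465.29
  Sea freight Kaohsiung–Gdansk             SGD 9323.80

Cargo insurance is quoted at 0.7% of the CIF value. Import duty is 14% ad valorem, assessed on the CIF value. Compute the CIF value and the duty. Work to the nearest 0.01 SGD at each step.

Let C be the CIF value. C = EXW price + pre-shipment costs + freight + 0.7% × C
C − 0.7% × C = 151544.26 + 581.89 + 426.54 + 465.29 + 9323.80
0.993 × C = 162341.78
C = 162341.78 / 0.993 = 163486.18
Insurance premium = 0.7% × 163486.18 = 1144.40
Import duty = 163486.18 × 14% = 22888.07

CIF value: SGD 163486.18; import duty: SGD 22888.07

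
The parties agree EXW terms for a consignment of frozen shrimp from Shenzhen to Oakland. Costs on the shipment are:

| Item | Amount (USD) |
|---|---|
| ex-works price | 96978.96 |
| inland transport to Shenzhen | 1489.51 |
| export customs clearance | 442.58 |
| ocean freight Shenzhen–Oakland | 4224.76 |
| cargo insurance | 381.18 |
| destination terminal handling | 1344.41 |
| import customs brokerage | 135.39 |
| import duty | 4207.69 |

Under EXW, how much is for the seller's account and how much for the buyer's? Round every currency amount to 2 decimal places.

EXW: the seller makes goods available at their premises; the buyer bears all onward costs.
Seller's account: goods 96978.96 = 96978.96
Buyer's account: inland to port 1489.51 + export clearance 442.58 + freight 4224.76 + insurance 381.18 + destination terminal 1344.41 + brokerage 135.39 + duty 4207.69 = 12225.52

Seller: USD 96978.96; buyer: USD 12225.52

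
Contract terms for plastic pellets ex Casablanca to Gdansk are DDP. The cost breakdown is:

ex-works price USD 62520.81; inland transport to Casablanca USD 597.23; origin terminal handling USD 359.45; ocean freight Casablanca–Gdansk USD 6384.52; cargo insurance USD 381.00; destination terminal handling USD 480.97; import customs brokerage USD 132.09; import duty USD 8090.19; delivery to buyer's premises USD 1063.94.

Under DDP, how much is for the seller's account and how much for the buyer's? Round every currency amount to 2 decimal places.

DDP: the seller bears all costs including import duty.
Seller's account: goods 62520.81 + inland to port 597.23 + origin terminal 359.45 + freight 6384.52 + insurance 381.00 + destination terminal 480.97 + brokerage 132.09 + duty 8090.19 + delivery 1063.94 = 80010.20
Buyer's account: 0.00

Seller: USD 80010.20; buyer: USD 0.00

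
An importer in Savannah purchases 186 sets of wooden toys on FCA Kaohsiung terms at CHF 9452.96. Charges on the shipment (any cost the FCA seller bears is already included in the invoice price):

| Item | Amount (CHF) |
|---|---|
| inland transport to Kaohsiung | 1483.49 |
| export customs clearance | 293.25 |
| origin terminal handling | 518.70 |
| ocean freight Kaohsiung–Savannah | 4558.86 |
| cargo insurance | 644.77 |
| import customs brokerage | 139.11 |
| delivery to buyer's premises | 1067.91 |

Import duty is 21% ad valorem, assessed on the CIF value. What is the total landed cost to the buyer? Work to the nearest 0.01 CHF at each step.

FCA: the seller delivers export-cleared goods to the carrier; the buyer bears costs from that point.
Already in the invoice (seller's account under FCA): inland to port, export clearance — exclude.
CIF value = FCA price + origin terminal + freight + insurance = 9452.96 + 518.70 + 4558.86 + 644.77 = 15175.29
Import duty = 15175.29 × 21% = 3186.81
Buyer bears: origin terminal 518.70 + freight 4558.86 + insurance 644.77 + brokerage 139.11 + delivery 1067.91 + duty 3186.81 = 10116.16
Landed cost = invoice 9452.96 + 10116.16 = 19569.12

Total landed cost: CHF 19569.12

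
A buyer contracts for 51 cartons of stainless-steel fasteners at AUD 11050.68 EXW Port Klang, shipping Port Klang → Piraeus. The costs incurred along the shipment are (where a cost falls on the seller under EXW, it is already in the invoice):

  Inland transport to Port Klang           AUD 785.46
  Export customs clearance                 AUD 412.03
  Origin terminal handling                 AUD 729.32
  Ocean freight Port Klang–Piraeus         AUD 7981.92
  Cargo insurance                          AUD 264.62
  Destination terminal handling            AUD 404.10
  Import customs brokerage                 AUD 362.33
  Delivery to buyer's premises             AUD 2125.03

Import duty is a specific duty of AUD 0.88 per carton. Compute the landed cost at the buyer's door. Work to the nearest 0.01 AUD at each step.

EXW: the seller makes goods available at their premises; the buyer bears all onward costs.
CIF value = EXW price + inland to port + export clearance + origin terminal + freight + insurance = 11050.68 + 785.46 + 412.03 + 729.32 + 7981.92 + 264.62 = 21224.03
Import duty = 51 × 0.88 = 44.88
Buyer bears: inland to port 785.46 + export clearance 412.03 + origin terminal 729.32 + freight 7981.92 + insurance 264.62 + destination terminal 404.10 + brokerage 362.33 + delivery 2125.03 + duty 44.88 = 13109.69
Landed cost = invoice 11050.68 + 13109.69 = 24160.37

Total landed cost: AUD 24160.37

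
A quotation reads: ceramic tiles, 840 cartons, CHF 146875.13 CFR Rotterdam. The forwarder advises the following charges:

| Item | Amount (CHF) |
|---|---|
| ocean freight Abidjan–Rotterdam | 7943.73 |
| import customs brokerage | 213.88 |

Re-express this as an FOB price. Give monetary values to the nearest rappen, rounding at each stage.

Not relevant to the conversion: brokerage — on the buyer under both terms; not part of either seller's price.
From CFR to FOB, the seller no longer bears: freight.
FOB price = 146875.13 − 7943.73 = 138931.40

FOB price: CHF 138931.40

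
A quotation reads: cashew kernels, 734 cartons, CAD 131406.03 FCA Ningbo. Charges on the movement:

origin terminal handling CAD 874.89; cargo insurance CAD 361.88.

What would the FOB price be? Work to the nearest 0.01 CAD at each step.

Not relevant to the conversion: insurance — on the buyer under both terms; not part of either seller's price.
From FCA to FOB, the seller additionally bears: origin terminal.
FOB price = 131406.03 + 874.89 = 132280.92

FOB price: CAD 132280.92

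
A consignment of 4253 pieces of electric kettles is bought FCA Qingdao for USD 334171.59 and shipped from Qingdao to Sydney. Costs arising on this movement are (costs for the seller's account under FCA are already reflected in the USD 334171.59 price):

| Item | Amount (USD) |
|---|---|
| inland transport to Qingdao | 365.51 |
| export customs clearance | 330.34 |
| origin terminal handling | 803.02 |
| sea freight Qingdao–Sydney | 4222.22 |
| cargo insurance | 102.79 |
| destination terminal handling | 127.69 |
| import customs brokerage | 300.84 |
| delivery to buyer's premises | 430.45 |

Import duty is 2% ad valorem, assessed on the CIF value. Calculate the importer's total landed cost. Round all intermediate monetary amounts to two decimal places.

Total landed cost: USD 346944.59

FCA: the seller delivers export-cleared goods to the carrier; the buyer bears costs from that point.
Already in the invoice (seller's account under FCA): inland to port, export clearance — exclude.
CIF value = FCA price + origin terminal + freight + insurance = 334171.59 + 803.02 + 4222.22 + 102.79 = 339299.62
Import duty = 339299.62 × 2% = 6785.99
Buyer bears: origin terminal 803.02 + freight 4222.22 + insurance 102.79 + destination terminal 127.69 + brokerage 300.84 + delivery 430.45 + duty 6785.99 = 12773.00
Landed cost = invoice 334171.59 + 12773.00 = 346944.59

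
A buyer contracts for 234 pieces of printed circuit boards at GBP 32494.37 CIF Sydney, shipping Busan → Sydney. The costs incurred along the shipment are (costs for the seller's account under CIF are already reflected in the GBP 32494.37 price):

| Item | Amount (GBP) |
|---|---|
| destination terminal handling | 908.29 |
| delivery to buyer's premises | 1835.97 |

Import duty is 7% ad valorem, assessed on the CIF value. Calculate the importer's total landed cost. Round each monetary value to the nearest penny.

CIF: the seller pays costs through ocean freight and marine insurance to the destination port.
The CIF price already equals the CIF value: 32494.37
Import duty = 32494.37 × 7% = 2274.61
Buyer bears: destination terminal 908.29 + delivery 1835.97 + duty 2274.61 = 5018.87
Landed cost = invoice 32494.37 + 5018.87 = 37513.24

Total landed cost: GBP 37513.24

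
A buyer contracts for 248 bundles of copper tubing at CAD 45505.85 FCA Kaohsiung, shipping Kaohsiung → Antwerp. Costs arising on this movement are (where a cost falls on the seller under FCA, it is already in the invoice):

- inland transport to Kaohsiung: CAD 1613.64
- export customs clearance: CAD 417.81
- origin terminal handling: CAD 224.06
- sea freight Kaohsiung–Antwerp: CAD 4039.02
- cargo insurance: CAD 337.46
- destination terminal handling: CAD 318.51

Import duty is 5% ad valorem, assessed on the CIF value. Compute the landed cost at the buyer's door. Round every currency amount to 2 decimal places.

Total landed cost: CAD 52930.22

FCA: the seller delivers export-cleared goods to the carrier; the buyer bears costs from that point.
Already in the invoice (seller's account under FCA): inland to port, export clearance — exclude.
CIF value = FCA price + origin terminal + freight + insurance = 45505.85 + 224.06 + 4039.02 + 337.46 = 50106.39
Import duty = 50106.39 × 5% = 2505.32
Buyer bears: origin terminal 224.06 + freight 4039.02 + insurance 337.46 + destination terminal 318.51 + duty 2505.32 = 7424.37
Landed cost = invoice 45505.85 + 7424.37 = 52930.22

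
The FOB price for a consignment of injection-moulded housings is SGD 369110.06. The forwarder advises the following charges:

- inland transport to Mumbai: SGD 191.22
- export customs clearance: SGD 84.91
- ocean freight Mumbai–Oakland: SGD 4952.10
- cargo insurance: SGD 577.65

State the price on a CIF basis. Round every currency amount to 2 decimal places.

Not relevant to the conversion: export clearance, inland to port — on the seller under both FOB and CIF; already in the FOB price and stays in the CIF price.
From FOB to CIF, the seller additionally bears: freight, insurance.
CIF price = 369110.06 + 4952.10 + 577.65 = 374639.81

CIF price: SGD 374639.81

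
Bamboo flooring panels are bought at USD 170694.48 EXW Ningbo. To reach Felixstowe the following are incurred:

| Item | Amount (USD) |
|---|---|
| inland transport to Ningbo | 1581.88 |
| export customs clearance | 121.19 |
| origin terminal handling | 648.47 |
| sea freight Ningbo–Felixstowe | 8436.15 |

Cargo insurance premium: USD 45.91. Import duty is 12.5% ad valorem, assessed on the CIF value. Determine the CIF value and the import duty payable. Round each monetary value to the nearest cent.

CIF = EXW price + pre-shipment costs + freight + insurance
CIF = 170694.48 + 1581.88 + 121.19 + 648.47 + 8436.15 + 45.91 = 181528.08
Import duty = 181528.08 × 12.5% = 22691.01

CIF value: USD 181528.08; import duty: USD 22691.01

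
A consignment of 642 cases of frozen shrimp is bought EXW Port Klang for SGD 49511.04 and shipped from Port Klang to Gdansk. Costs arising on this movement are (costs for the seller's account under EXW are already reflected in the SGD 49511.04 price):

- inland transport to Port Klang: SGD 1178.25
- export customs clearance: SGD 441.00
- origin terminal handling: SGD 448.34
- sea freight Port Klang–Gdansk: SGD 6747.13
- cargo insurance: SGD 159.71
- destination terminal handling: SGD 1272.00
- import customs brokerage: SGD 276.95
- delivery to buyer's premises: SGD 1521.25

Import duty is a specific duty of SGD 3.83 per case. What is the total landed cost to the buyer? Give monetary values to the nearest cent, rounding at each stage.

EXW: the seller makes goods available at their premises; the buyer bears all onward costs.
CIF value = EXW price + inland to port + export clearance + origin terminal + freight + insurance = 49511.04 + 1178.25 + 441.00 + 448.34 + 6747.13 + 159.71 = 58485.47
Import duty = 642 × 3.83 = 2458.86
Buyer bears: inland to port 1178.25 + export clearance 441.00 + origin terminal 448.34 + freight 6747.13 + insurance 159.71 + destination terminal 1272.00 + brokerage 276.95 + delivery 1521.25 + duty 2458.86 = 14503.49
Landed cost = invoice 49511.04 + 14503.49 = 64014.53

Total landed cost: SGD 64014.53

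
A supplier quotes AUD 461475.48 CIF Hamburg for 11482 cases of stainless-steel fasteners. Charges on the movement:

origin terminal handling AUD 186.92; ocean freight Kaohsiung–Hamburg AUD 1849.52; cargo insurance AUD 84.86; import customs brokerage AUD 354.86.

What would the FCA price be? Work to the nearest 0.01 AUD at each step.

Not relevant to the conversion: brokerage — on the buyer under both terms; not part of either seller's price.
From CIF to FCA, the seller no longer bears: origin terminal, freight, insurance.
FCA price = 461475.48 − 186.92 − 1849.52 − 84.86 = 459354.18

FCA price: AUD 459354.18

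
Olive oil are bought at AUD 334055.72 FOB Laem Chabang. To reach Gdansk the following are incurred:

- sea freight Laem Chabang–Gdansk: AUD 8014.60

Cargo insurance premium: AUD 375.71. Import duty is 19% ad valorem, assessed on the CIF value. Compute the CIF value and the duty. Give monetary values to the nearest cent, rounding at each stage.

CIF value: AUD 342446.03; import duty: AUD 65064.75

CIF = FOB price + freight + insurance
CIF = 334055.72 + 8014.60 + 375.71 = 342446.03
Import duty = 342446.03 × 19% = 65064.75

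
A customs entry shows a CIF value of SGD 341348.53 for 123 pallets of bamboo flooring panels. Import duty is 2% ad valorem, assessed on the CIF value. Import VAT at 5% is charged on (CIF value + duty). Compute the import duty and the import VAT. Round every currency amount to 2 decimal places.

Import duty: SGD 6826.97; import VAT: SGD 17408.78

Import duty = 341348.53 × 2% = 6826.97
VAT base = CIF + duty = 341348.53 + 6826.97 = 348175.50
Import VAT = 348175.50 × 5% = 17408.78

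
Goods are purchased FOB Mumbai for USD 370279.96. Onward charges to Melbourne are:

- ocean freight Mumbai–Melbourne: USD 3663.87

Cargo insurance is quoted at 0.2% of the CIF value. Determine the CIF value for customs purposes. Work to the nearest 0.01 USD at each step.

Let C be the CIF value. C = FOB price + freight + 0.2% × C
C − 0.2% × C = 370279.96 + 3663.87
0.998 × C = 373943.83
C = 373943.83 / 0.998 = 374693.22
Insurance premium = 0.2% × 374693.22 = 749.39

CIF value: USD 374693.22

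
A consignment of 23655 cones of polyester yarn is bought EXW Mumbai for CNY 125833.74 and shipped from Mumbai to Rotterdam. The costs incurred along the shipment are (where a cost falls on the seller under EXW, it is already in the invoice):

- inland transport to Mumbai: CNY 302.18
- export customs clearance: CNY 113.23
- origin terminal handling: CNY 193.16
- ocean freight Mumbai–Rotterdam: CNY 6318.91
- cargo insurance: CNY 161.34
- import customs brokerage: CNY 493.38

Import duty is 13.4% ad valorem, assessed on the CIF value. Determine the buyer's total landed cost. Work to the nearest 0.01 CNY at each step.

EXW: the seller makes goods available at their premises; the buyer bears all onward costs.
CIF value = EXW price + inland to port + export clearance + origin terminal + freight + insurance = 125833.74 + 302.18 + 113.23 + 193.16 + 6318.91 + 161.34 = 132922.56
Import duty = 132922.56 × 13.4% = 17811.62
Buyer bears: inland to port 302.18 + export clearance 113.23 + origin terminal 193.16 + freight 6318.91 + insurance 161.34 + brokerage 493.38 + duty 17811.62 = 25393.82
Landed cost = invoice 125833.74 + 25393.82 = 151227.56

Total landed cost: CNY 151227.56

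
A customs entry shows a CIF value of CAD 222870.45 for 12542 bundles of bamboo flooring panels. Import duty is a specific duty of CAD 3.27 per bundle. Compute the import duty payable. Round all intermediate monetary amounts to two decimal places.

Import duty = 12542 × 3.27 = 41012.34

Import duty: CAD 41012.34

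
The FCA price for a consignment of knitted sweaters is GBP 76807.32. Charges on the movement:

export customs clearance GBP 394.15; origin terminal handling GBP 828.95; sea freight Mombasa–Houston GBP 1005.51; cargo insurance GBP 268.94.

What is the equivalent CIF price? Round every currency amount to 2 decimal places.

Not relevant to the conversion: export clearance — on the seller under both FCA and CIF; already in the FCA price and stays in the CIF price.
From FCA to CIF, the seller additionally bears: origin terminal, freight, insurance.
CIF price = 76807.32 + 828.95 + 1005.51 + 268.94 = 78910.72

CIF price: GBP 78910.72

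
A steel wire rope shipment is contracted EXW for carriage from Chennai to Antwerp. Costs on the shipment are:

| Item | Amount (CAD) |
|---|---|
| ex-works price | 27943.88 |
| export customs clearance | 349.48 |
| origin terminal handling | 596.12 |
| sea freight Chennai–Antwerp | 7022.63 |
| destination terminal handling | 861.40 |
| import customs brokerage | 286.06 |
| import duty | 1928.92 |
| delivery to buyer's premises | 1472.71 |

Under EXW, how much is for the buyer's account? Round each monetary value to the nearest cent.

EXW: the seller makes goods available at their premises; the buyer bears all onward costs.
Seller's account: goods 27943.88 = 27943.88
Buyer's account: export clearance 349.48 + origin terminal 596.12 + freight 7022.63 + destination terminal 861.40 + brokerage 286.06 + duty 1928.92 + delivery 1472.71 = 12517.32

Buyer's account: CAD 12517.32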